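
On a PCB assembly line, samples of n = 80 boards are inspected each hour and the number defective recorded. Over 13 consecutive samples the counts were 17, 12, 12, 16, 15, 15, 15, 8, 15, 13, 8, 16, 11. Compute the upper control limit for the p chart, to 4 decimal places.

p̄ = Σdᵢ / (k·n) = 173 / (13 × 80) = 0.16635
UCL = p̄ + 3·√(p̄(1−p̄)/n) = 0.16635 + 3 × √(0.16635×0.83365/80) = 0.16635 + 3 × 0.04163 = 0.29125

0.2912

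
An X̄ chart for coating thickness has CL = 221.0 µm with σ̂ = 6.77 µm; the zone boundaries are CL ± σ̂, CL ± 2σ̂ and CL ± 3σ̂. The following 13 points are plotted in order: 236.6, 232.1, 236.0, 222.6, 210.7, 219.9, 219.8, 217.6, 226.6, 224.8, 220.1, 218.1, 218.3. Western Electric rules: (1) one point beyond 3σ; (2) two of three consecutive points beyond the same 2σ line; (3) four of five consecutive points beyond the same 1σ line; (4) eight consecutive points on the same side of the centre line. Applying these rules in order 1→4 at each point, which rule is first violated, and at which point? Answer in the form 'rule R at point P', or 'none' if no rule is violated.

rule 2 at point 3

Zone of each point (C = within 1σ̂, B = 1σ̂–2σ̂, A = 2σ̂–3σ̂, * = beyond 3σ̂; sign = side of CL): 1:+A, 2:+B, 3:+A, 4:+C, 5:-B, 6:-C, 7:-C, 8:-C, 9:+C, 10:+C, 11:-C, 12:-C, 13:-C
Rule 2 (two of three consecutive points beyond the same 2σ limit) is satisfied at point 3.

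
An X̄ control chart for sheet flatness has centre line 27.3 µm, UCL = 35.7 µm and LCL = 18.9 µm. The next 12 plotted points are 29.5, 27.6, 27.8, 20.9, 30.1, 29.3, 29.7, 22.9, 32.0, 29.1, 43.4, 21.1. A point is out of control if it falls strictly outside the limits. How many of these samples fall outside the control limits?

1

Compare each point to [18.9, 35.7]: sample 11 = 43.4 > UCL.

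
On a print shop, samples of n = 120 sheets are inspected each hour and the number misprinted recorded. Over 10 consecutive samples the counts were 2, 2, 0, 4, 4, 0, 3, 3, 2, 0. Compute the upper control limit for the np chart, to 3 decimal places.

p̄ = Σdᵢ / (k·n) = 20 / (10 × 120) = 0.01667
UCL = np̄ + 3·√(np̄(1−p̄)) = 2.0000 + 3 × √(2.0000×0.98333) = 2.0000 + 3 × 1.4024 = 6.2071

6.207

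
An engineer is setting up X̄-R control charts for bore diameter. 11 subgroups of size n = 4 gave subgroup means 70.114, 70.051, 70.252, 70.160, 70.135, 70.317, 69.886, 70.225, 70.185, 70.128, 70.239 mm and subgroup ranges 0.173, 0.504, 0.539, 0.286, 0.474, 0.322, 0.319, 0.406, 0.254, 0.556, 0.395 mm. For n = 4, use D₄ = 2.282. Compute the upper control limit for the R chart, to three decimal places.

0.877

R̄ = (0.173 + 0.504 + 0.539 + 0.286 + 0.474 + 0.322 + 0.319 + 0.406 + 0.254 + 0.556 + 0.395) / 11 = 4.2280 / 11 = 0.3844
UCL_R = D₄·R̄ = 2.282 × 0.3844 = 0.8771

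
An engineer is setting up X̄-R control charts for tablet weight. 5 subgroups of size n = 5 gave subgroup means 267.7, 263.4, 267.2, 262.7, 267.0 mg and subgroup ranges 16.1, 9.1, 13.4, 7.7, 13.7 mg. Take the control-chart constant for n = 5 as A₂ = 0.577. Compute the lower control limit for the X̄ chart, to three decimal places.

258.676

X̄̄ = (267.7 + 263.4 + 267.2 + 262.7 + 267.0) / 5 = 1328.0000 / 5 = 265.6000
R̄ = (16.1 + 9.1 + 13.4 + 7.7 + 13.7) / 5 = 60.0000 / 5 = 12.0000
LCL = X̄̄ − A₂·R̄ = 265.6000 − 0.577 × 12.0000 = 258.6760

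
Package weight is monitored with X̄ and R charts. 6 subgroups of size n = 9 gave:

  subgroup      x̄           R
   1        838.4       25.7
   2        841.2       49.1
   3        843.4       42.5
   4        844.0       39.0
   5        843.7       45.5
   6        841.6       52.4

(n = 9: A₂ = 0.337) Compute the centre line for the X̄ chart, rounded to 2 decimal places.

X̄̄ = (838.4 + 841.2 + 843.4 + 844.0 + 843.7 + 841.6) / 6 = 5052.3000 / 6 = 842.0500
CL = X̄̄ = 842.0500

842.05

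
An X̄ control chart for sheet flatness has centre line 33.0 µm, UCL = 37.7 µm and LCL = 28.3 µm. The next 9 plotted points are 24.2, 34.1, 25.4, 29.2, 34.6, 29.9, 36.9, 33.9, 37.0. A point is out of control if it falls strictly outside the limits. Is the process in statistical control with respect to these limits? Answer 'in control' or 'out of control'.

Compare each point to [28.3, 37.7]: sample 1 = 24.2 < LCL; sample 3 = 25.4 < LCL.

out of control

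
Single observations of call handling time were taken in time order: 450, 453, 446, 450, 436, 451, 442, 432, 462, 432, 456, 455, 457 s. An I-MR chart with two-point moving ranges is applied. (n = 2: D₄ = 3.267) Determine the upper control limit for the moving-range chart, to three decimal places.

40.565

Moving ranges: 3, 7, 4, 14, 15, 9, 10, 30, 30, 24, 1, 2; M̄R̄ = 149.0000 / 12 = 12.4167
UCL_MR = D₄·M̄R̄ = 3.267 × 12.4167 = 40.5652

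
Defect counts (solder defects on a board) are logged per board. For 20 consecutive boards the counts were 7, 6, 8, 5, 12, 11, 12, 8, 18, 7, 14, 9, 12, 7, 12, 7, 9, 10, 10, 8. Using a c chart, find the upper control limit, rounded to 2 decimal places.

c̄ = (7 + 6 + 8 + 5 + 12 + 11 + 12 + 8 + 18 + 7 + 14 + 9 + 12 + 7 + 12 + 7 + 9 + 10 + 10 + 8) / 20 = 192 / 20 = 9.6000
UCL = c̄ + 3√c̄ = 9.6000 + 3 × √9.6000 = 9.6000 + 3 × 3.0984 = 18.8952

18.90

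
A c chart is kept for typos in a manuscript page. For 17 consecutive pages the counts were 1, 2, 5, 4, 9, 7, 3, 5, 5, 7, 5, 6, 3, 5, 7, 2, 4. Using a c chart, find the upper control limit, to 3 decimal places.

c̄ = (1 + 2 + 5 + 4 + 9 + 7 + 3 + 5 + 5 + 7 + 5 + 6 + 3 + 5 + 7 + 2 + 4) / 17 = 80 / 17 = 4.7059
UCL = c̄ + 3√c̄ = 4.7059 + 3 × √4.7059 = 4.7059 + 3 × 2.1693 = 11.2138

11.214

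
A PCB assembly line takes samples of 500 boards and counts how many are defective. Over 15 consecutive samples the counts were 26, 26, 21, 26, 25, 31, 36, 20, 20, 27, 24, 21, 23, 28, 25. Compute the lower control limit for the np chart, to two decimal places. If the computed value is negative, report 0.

10.57

p̄ = Σdᵢ / (k·n) = 379 / (15 × 500) = 0.05053
LCL = np̄ − 3·√(np̄(1−p̄)) = 25.2667 − 3 × 4.8979 = 10.5728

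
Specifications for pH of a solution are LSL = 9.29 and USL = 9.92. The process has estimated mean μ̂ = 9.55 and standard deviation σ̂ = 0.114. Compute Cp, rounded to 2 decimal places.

Cp = (USL − LSL) / (6σ̂) = (9.92 − 9.29) / (6 × 0.114) = 0.6300 / 0.6840 = 0.9211

0.92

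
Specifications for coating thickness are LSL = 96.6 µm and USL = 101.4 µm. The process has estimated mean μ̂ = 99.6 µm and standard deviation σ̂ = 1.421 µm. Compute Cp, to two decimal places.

Cp = (USL − LSL) / (6σ̂) = (101.4 − 96.6) / (6 × 1.421) = 4.8000 / 8.5260 = 0.5630

0.56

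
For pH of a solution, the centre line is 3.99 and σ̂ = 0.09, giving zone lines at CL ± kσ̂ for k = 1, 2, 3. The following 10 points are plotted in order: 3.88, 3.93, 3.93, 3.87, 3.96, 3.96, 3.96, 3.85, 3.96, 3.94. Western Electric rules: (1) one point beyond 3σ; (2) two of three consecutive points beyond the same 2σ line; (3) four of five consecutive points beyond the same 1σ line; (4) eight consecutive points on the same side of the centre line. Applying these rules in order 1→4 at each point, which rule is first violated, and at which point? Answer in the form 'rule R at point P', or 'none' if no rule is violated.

Zone of each point (C = within 1σ̂, B = 1σ̂–2σ̂, A = 2σ̂–3σ̂, * = beyond 3σ̂; sign = side of CL): 1:-B, 2:-C, 3:-C, 4:-B, 5:-C, 6:-C, 7:-C, 8:-B, 9:-C, 10:-C
Rule 4 (eight consecutive points on the same side of the centre line) is satisfied at point 8.

rule 4 at point 8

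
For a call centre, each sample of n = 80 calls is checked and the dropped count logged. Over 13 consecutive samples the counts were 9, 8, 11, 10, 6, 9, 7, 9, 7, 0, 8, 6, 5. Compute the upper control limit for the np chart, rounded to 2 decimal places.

15.04

p̄ = Σdᵢ / (k·n) = 95 / (13 × 80) = 0.09135
UCL = np̄ + 3·√(np̄(1−p̄)) = 7.3077 + 3 × √(7.3077×0.90865) = 7.3077 + 3 × 2.5769 = 15.0382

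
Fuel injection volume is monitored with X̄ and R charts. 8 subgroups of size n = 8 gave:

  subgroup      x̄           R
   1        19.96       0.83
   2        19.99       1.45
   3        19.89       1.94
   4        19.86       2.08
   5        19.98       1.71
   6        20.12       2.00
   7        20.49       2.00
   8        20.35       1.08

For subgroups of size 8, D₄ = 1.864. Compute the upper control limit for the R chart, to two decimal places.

3.05

R̄ = (0.83 + 1.45 + 1.94 + 2.08 + 1.71 + 2.00 + 2.00 + 1.08) / 8 = 13.0900 / 8 = 1.6362
UCL_R = D₄·R̄ = 1.864 × 1.6362 = 3.0500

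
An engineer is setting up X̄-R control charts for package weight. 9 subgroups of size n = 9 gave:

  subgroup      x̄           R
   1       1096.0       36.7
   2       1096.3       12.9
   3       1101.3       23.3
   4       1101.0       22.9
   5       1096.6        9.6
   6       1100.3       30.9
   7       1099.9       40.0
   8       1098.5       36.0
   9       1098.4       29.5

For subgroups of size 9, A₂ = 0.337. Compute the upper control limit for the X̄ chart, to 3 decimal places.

1107.754

X̄̄ = (1096.0 + 1096.3 + 1101.3 + 1101.0 + 1096.6 + 1100.3 + 1099.9 + 1098.5 + 1098.4) / 9 = 9888.3000 / 9 = 1098.7000
R̄ = (36.7 + 12.9 + 23.3 + 22.9 + 9.6 + 30.9 + 40.0 + 36.0 + 29.5) / 9 = 241.8000 / 9 = 26.8667
UCL = X̄̄ + A₂·R̄ = 1098.7000 + 0.337 × 26.8667 = 1107.7541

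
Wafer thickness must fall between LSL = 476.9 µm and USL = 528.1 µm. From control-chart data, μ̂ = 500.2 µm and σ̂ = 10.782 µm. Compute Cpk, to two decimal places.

0.72

Cpu = (USL − μ̂) / (3σ̂) = (528.1 − 500.2) / (3 × 10.782) = 0.8625; Cpl = (μ̂ − LSL) / (3σ̂) = (500.2 − 476.9) / (3 × 10.782) = 0.7203; Cpk = min(Cpu, Cpl) = 0.7203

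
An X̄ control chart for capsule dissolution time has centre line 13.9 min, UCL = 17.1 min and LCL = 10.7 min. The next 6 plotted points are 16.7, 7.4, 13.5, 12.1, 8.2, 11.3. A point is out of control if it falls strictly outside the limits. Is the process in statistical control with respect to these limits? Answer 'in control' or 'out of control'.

out of control

Compare each point to [10.7, 17.1]: sample 2 = 7.4 < LCL; sample 5 = 8.2 < LCL.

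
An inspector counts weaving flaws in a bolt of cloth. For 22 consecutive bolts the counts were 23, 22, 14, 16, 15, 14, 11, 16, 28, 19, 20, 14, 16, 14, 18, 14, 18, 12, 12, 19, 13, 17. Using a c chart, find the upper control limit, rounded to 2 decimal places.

c̄ = (23 + 22 + 14 + 16 + 15 + 14 + 11 + 16 + 28 + 19 + 20 + 14 + 16 + 14 + 18 + 14 + 18 + 12 + 12 + 19 + 13 + 17) / 22 = 365 / 22 = 16.5909
UCL = c̄ + 3√c̄ = 16.5909 + 3 × √16.5909 = 16.5909 + 3 × 4.0732 = 28.8105

28.81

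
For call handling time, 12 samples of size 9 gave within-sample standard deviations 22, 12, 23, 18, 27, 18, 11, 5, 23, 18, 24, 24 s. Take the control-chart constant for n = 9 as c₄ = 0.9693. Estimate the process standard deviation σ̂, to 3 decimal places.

19.344

s̄ = (22 + 12 + 23 + 18 + 27 + 18 + 11 + 5 + 23 + 18 + 24 + 24) / 12 = 18.7500
σ̂ = s̄ / c₄ = 18.7500 / 0.9693 = 19.3439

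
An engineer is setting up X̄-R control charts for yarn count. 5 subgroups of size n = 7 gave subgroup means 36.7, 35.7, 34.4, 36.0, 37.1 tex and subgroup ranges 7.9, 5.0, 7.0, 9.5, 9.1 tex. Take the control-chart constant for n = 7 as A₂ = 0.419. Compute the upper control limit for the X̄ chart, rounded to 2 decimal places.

39.21

X̄̄ = (36.7 + 35.7 + 34.4 + 36.0 + 37.1) / 5 = 179.9000 / 5 = 35.9800
R̄ = (7.9 + 5.0 + 7.0 + 9.5 + 9.1) / 5 = 38.5000 / 5 = 7.7000
UCL = X̄̄ + A₂·R̄ = 35.9800 + 0.419 × 7.7000 = 39.2063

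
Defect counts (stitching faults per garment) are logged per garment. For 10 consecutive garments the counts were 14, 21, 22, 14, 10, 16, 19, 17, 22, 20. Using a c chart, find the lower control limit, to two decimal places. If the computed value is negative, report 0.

c̄ = (14 + 21 + 22 + 14 + 10 + 16 + 19 + 17 + 22 + 20) / 10 = 175 / 10 = 17.5000
LCL = c̄ − 3√c̄ = 17.5000 − 3 × 4.1833 = 4.9501

4.95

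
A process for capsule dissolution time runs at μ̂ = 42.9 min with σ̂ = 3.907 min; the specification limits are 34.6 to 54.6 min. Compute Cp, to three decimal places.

Cp = (USL − LSL) / (6σ̂) = (54.6 − 34.6) / (6 × 3.907) = 20.0000 / 23.4420 = 0.8532

0.853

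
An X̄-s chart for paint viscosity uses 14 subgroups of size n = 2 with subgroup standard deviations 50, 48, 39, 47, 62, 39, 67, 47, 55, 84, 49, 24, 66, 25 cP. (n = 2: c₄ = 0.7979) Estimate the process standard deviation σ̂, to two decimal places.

s̄ = (50 + 48 + 39 + 47 + 62 + 39 + 67 + 47 + 55 + 84 + 49 + 24 + 66 + 25) / 14 = 50.1429
σ̂ = s̄ / c₄ = 50.1429 / 0.7979 = 62.8435

62.84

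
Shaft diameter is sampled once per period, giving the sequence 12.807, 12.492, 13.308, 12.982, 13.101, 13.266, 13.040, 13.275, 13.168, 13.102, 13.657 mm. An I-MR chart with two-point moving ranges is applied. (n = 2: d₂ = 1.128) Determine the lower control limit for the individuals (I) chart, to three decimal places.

X̄ = (12.807 + 12.492 + 13.308 + 12.982 + 13.101 + 13.266 + 13.040 + 13.275 + 13.168 + 13.102 + 13.657) / 11 = 13.1089
Moving ranges: 0.315, 0.816, 0.326, 0.119, 0.165, 0.226, 0.235, 0.107, 0.066, 0.555; M̄R̄ = 2.9300 / 10 = 0.2930
LCL = X̄ − 3·M̄R̄/d₂ = 13.1089 − 3 × 0.2930 / 1.128 = 12.3297

12.330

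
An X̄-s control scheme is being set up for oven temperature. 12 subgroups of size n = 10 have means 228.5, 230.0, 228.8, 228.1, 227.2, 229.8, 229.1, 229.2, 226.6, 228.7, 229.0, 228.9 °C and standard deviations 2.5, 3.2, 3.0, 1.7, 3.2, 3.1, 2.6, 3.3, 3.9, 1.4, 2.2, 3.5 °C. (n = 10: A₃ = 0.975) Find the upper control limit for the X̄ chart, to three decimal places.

X̄̄ = (228.5 + 230.0 + 228.8 + 228.1 + 227.2 + 229.8 + 229.1 + 229.2 + 226.6 + 228.7 + 229.0 + 228.9) / 12 = 228.6583
s̄ = (2.5 + 3.2 + 3.0 + 1.7 + 3.2 + 3.1 + 2.6 + 3.3 + 3.9 + 1.4 + 2.2 + 3.5) / 12 = 2.8000
UCL = X̄̄ + A₃·s̄ = 228.6583 + 0.975 × 2.8000 = 231.3883

231.388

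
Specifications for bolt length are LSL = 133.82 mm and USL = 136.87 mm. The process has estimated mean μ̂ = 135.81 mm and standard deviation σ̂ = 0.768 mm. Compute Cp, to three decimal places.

Cp = (USL − LSL) / (6σ̂) = (136.87 − 133.82) / (6 × 0.768) = 3.0500 / 4.6080 = 0.6619

0.662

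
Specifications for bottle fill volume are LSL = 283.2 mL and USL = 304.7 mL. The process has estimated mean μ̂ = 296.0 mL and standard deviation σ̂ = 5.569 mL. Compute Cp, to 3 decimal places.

Cp = (USL − LSL) / (6σ̂) = (304.7 − 283.2) / (6 × 5.569) = 21.5000 / 33.4140 = 0.6434

0.643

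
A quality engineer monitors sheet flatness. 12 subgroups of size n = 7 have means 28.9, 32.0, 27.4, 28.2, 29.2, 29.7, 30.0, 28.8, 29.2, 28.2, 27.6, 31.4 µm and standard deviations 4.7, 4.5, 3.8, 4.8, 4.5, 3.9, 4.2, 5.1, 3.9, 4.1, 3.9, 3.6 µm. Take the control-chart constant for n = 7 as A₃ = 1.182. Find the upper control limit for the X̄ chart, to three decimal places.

34.240

X̄̄ = (28.9 + 32.0 + 27.4 + 28.2 + 29.2 + 29.7 + 30.0 + 28.8 + 29.2 + 28.2 + 27.6 + 31.4) / 12 = 29.2167
s̄ = (4.7 + 4.5 + 3.8 + 4.8 + 4.5 + 3.9 + 4.2 + 5.1 + 3.9 + 4.1 + 3.9 + 3.6) / 12 = 4.2500
UCL = X̄̄ + A₃·s̄ = 29.2167 + 1.182 × 4.2500 = 34.2402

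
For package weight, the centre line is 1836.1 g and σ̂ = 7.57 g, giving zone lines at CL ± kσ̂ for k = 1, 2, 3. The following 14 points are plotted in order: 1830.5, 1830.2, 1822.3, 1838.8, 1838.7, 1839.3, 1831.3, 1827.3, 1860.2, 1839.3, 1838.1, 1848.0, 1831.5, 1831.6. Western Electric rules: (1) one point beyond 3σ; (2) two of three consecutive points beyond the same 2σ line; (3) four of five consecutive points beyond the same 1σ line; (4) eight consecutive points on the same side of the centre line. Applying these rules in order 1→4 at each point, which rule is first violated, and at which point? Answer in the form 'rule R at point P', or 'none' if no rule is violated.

Zone of each point (C = within 1σ̂, B = 1σ̂–2σ̂, A = 2σ̂–3σ̂, * = beyond 3σ̂; sign = side of CL): 1:-C, 2:-C, 3:-B, 4:+C, 5:+C, 6:+C, 7:-C, 8:-B, 9:+*, 10:+C, 11:+C, 12:+B, 13:-C, 14:-C
Rule 1 (one point beyond the 3σ limits) is satisfied at point 9.

rule 1 at point 9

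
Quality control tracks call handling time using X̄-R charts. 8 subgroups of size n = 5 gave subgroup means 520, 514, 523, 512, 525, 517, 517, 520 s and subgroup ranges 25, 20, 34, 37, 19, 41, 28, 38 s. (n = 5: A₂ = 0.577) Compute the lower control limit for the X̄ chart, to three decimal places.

X̄̄ = (520 + 514 + 523 + 512 + 525 + 517 + 517 + 520) / 8 = 4148.0000 / 8 = 518.5000
R̄ = (25 + 20 + 34 + 37 + 19 + 41 + 28 + 38) / 8 = 242.0000 / 8 = 30.2500
LCL = X̄̄ − A₂·R̄ = 518.5000 − 0.577 × 30.2500 = 501.0457

501.046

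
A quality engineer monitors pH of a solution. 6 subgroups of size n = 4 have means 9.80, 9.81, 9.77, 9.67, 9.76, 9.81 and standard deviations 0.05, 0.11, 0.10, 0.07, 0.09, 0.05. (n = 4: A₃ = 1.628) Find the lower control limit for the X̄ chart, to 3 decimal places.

9.642

X̄̄ = (9.80 + 9.81 + 9.77 + 9.67 + 9.76 + 9.81) / 6 = 9.7700
s̄ = (0.05 + 0.11 + 0.10 + 0.07 + 0.09 + 0.05) / 6 = 0.0783
LCL = X̄̄ − A₃·s̄ = 9.7700 − 1.628 × 0.0783 = 9.6425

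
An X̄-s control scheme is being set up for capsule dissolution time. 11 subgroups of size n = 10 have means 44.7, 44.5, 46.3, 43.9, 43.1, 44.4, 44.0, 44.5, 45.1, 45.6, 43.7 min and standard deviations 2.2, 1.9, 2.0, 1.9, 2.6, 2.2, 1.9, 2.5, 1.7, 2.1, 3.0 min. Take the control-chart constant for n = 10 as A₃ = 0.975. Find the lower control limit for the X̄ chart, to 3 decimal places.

42.400

X̄̄ = (44.7 + 44.5 + 46.3 + 43.9 + 43.1 + 44.4 + 44.0 + 44.5 + 45.1 + 45.6 + 43.7) / 11 = 44.5273
s̄ = (2.2 + 1.9 + 2.0 + 1.9 + 2.6 + 2.2 + 1.9 + 2.5 + 1.7 + 2.1 + 3.0) / 11 = 2.1818
LCL = X̄̄ − A₃·s̄ = 44.5273 − 0.975 × 2.1818 = 42.4000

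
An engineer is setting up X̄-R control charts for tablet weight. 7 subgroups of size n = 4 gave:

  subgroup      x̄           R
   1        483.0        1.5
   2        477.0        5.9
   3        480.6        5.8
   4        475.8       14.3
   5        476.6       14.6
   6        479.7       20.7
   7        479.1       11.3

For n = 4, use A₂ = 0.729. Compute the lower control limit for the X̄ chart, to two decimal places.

471.11

X̄̄ = (483.0 + 477.0 + 480.6 + 475.8 + 476.6 + 479.7 + 479.1) / 7 = 3351.8000 / 7 = 478.8286
R̄ = (1.5 + 5.9 + 5.8 + 14.3 + 14.6 + 20.7 + 11.3) / 7 = 74.1000 / 7 = 10.5857
LCL = X̄̄ − A₂·R̄ = 478.8286 − 0.729 × 10.5857 = 471.1116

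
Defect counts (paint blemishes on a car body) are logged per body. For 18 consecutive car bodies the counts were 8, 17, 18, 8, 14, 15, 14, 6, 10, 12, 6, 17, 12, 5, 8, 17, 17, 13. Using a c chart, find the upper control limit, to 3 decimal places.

22.472

c̄ = (8 + 17 + 18 + 8 + 14 + 15 + 14 + 6 + 10 + 12 + 6 + 17 + 12 + 5 + 8 + 17 + 17 + 13) / 18 = 217 / 18 = 12.0556
UCL = c̄ + 3√c̄ = 12.0556 + 3 × √12.0556 = 12.0556 + 3 × 3.4721 = 22.4719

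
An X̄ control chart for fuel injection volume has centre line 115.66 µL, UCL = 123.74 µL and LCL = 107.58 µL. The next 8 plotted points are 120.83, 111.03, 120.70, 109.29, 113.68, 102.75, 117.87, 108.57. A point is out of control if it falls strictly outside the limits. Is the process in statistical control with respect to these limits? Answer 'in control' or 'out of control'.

out of control

Compare each point to [107.58, 123.74]: sample 6 = 102.75 < LCL.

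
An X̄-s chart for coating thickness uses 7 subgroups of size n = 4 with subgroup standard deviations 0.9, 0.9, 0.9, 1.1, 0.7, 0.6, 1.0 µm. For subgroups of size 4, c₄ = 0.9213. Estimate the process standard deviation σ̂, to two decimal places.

s̄ = (0.9 + 0.9 + 0.9 + 1.1 + 0.7 + 0.6 + 1.0) / 7 = 0.8714
σ̂ = s̄ / c₄ = 0.8714 / 0.9213 = 0.9459

0.95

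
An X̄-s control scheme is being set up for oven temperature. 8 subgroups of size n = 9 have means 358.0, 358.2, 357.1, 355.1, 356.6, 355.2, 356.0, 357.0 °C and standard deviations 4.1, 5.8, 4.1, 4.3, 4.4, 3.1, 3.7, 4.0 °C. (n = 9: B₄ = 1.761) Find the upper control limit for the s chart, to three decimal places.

7.374

s̄ = (4.1 + 5.8 + 4.1 + 4.3 + 4.4 + 3.1 + 3.7 + 4.0) / 8 = 4.1875
UCL_s = B₄·s̄ = 1.761 × 4.1875 = 7.3742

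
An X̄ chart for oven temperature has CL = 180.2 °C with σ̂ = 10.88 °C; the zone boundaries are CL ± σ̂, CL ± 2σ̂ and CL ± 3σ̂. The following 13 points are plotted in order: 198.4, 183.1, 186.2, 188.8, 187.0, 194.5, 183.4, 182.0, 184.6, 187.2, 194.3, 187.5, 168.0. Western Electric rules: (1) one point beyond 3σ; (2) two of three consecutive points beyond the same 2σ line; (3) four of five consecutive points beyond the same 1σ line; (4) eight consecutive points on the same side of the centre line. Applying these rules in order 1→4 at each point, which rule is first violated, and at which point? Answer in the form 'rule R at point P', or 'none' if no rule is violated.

rule 4 at point 8

Zone of each point (C = within 1σ̂, B = 1σ̂–2σ̂, A = 2σ̂–3σ̂, * = beyond 3σ̂; sign = side of CL): 1:+B, 2:+C, 3:+C, 4:+C, 5:+C, 6:+B, 7:+C, 8:+C, 9:+C, 10:+C, 11:+B, 12:+C, 13:-B
Rule 4 (eight consecutive points on the same side of the centre line) is satisfied at point 8.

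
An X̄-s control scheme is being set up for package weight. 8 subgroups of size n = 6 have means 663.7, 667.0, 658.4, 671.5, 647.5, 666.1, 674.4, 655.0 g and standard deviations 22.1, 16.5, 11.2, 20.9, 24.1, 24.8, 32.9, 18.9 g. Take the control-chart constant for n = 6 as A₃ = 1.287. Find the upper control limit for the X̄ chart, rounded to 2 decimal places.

690.52

X̄̄ = (663.7 + 667.0 + 658.4 + 671.5 + 647.5 + 666.1 + 674.4 + 655.0) / 8 = 662.9500
s̄ = (22.1 + 16.5 + 11.2 + 20.9 + 24.1 + 24.8 + 32.9 + 18.9) / 8 = 21.4250
UCL = X̄̄ + A₃·s̄ = 662.9500 + 1.287 × 21.4250 = 690.5240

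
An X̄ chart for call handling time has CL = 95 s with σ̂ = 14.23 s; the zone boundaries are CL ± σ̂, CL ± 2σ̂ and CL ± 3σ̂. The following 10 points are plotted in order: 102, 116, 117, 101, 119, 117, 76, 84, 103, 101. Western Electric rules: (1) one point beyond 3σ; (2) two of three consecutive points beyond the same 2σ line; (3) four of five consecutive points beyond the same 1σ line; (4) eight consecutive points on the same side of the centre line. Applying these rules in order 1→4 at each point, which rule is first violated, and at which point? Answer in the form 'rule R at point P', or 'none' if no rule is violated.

rule 3 at point 6

Zone of each point (C = within 1σ̂, B = 1σ̂–2σ̂, A = 2σ̂–3σ̂, * = beyond 3σ̂; sign = side of CL): 1:+C, 2:+B, 3:+B, 4:+C, 5:+B, 6:+B, 7:-B, 8:-C, 9:+C, 10:+C
Rule 3 (four of five consecutive points beyond the same 1σ limit) is satisfied at point 6.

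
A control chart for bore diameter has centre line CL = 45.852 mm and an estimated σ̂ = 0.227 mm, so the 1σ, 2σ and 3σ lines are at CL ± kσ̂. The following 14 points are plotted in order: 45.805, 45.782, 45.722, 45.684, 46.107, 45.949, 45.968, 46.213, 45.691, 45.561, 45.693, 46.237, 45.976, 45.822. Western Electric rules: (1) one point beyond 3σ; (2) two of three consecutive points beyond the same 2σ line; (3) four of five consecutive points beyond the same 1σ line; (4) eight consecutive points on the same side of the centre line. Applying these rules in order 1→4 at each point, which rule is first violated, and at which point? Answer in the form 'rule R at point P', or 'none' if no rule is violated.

none

Zone of each point (C = within 1σ̂, B = 1σ̂–2σ̂, A = 2σ̂–3σ̂, * = beyond 3σ̂; sign = side of CL): 1:-C, 2:-C, 3:-C, 4:-C, 5:+B, 6:+C, 7:+C, 8:+B, 9:-C, 10:-B, 11:-C, 12:+B, 13:+C, 14:-C
No rule fires across all 14 points.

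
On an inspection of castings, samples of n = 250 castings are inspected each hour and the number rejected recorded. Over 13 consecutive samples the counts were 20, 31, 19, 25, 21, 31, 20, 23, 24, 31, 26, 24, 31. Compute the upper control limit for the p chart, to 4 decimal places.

0.1573

p̄ = Σdᵢ / (k·n) = 326 / (13 × 250) = 0.10031
UCL = p̄ + 3·√(p̄(1−p̄)/n) = 0.10031 + 3 × √(0.10031×0.89969/250) = 0.10031 + 3 × 0.01900 = 0.15731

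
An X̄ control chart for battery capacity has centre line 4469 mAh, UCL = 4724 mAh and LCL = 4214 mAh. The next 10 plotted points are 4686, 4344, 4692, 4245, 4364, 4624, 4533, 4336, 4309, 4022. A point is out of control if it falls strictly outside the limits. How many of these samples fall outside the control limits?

1

Compare each point to [4214, 4724]: sample 10 = 4022 < LCL.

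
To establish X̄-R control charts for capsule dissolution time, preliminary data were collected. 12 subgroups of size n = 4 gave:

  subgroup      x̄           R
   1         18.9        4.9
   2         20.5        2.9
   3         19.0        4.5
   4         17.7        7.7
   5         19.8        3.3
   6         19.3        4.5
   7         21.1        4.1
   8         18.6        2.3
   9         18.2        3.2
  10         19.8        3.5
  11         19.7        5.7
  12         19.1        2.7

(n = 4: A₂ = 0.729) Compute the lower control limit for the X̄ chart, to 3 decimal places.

16.313

X̄̄ = (18.9 + 20.5 + 19.0 + 17.7 + 19.8 + 19.3 + 21.1 + 18.6 + 18.2 + 19.8 + 19.7 + 19.1) / 12 = 231.7000 / 12 = 19.3083
R̄ = (4.9 + 2.9 + 4.5 + 7.7 + 3.3 + 4.5 + 4.1 + 2.3 + 3.2 + 3.5 + 5.7 + 2.7) / 12 = 49.3000 / 12 = 4.1083
LCL = X̄̄ − A₂·R̄ = 19.3083 − 0.729 × 4.1083 = 16.3134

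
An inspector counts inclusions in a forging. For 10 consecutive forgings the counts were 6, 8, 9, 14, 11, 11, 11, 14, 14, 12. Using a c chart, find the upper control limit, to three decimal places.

c̄ = (6 + 8 + 9 + 14 + 11 + 11 + 11 + 14 + 14 + 12) / 10 = 110 / 10 = 11.0000
UCL = c̄ + 3√c̄ = 11.0000 + 3 × √11.0000 = 11.0000 + 3 × 3.3166 = 20.9499

20.950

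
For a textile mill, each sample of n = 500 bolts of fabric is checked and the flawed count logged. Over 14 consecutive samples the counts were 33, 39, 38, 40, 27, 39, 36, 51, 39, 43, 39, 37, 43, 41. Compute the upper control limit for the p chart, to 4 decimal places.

0.1138

p̄ = Σdᵢ / (k·n) = 545 / (14 × 500) = 0.07786
UCL = p̄ + 3·√(p̄(1−p̄)/n) = 0.07786 + 3 × √(0.07786×0.92214/500) = 0.07786 + 3 × 0.01198 = 0.11381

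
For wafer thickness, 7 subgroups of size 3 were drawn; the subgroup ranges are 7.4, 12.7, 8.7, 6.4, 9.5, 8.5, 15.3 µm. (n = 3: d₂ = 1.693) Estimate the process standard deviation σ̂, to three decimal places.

5.780

R̄ = (7.4 + 12.7 + 8.7 + 6.4 + 9.5 + 8.5 + 15.3) / 7 = 9.7857
σ̂ = R̄ / d₂ = 9.7857 / 1.693 = 5.7801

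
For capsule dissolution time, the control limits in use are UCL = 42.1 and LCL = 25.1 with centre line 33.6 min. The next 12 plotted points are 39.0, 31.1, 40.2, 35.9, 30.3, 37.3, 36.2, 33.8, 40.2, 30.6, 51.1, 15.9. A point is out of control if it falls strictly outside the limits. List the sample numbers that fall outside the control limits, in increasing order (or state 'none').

Compare each point to [25.1, 42.1]: sample 11 = 51.1 > UCL; sample 12 = 15.9 < LCL.

11, 12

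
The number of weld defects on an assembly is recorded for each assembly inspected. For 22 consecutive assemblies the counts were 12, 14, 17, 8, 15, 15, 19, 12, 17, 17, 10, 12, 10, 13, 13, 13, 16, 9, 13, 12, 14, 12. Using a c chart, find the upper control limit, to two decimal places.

24.27

c̄ = (12 + 14 + 17 + 8 + 15 + 15 + 19 + 12 + 17 + 17 + 10 + 12 + 10 + 13 + 13 + 13 + 16 + 9 + 13 + 12 + 14 + 12) / 22 = 293 / 22 = 13.3182
UCL = c̄ + 3√c̄ = 13.3182 + 3 × √13.3182 = 13.3182 + 3 × 3.6494 = 24.2664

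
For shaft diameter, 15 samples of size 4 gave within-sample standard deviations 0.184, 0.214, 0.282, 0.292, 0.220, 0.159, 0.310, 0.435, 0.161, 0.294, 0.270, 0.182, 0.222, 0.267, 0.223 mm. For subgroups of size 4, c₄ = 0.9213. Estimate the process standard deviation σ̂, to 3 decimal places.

0.269

s̄ = (0.184 + 0.214 + 0.282 + 0.292 + 0.220 + 0.159 + 0.310 + 0.435 + 0.161 + 0.294 + 0.270 + 0.182 + 0.222 + 0.267 + 0.223) / 15 = 0.2477
σ̂ = s̄ / c₄ = 0.2477 / 0.9213 = 0.2688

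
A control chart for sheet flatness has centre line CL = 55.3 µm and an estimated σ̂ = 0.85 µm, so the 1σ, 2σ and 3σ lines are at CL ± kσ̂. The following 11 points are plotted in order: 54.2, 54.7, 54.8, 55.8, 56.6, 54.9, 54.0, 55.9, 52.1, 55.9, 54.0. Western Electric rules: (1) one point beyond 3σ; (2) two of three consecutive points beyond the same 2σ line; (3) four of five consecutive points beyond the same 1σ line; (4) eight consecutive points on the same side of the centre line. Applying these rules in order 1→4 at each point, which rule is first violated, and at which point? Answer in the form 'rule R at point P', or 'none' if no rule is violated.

rule 1 at point 9

Zone of each point (C = within 1σ̂, B = 1σ̂–2σ̂, A = 2σ̂–3σ̂, * = beyond 3σ̂; sign = side of CL): 1:-B, 2:-C, 3:-C, 4:+C, 5:+B, 6:-C, 7:-B, 8:+C, 9:-*, 10:+C, 11:-B
Rule 1 (one point beyond the 3σ limits) is satisfied at point 9.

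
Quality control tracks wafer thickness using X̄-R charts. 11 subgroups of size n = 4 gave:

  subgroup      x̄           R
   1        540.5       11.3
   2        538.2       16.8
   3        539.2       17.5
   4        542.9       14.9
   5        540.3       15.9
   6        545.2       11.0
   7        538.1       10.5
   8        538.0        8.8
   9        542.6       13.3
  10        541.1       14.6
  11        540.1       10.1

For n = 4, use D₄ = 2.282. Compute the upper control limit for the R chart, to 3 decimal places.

30.019

R̄ = (11.3 + 16.8 + 17.5 + 14.9 + 15.9 + 11.0 + 10.5 + 8.8 + 13.3 + 14.6 + 10.1) / 11 = 144.7000 / 11 = 13.1545
UCL_R = D₄·R̄ = 2.282 × 13.1545 = 30.0187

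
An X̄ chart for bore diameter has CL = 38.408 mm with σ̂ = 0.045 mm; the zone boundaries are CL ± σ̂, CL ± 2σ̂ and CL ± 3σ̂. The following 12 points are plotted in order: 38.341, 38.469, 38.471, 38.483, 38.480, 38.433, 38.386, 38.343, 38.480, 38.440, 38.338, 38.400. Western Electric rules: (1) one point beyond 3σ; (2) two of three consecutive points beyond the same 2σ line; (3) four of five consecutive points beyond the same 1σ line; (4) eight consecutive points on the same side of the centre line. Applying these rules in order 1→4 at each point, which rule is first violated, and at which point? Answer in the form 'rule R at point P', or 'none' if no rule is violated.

Zone of each point (C = within 1σ̂, B = 1σ̂–2σ̂, A = 2σ̂–3σ̂, * = beyond 3σ̂; sign = side of CL): 1:-B, 2:+B, 3:+B, 4:+B, 5:+B, 6:+C, 7:-C, 8:-B, 9:+B, 10:+C, 11:-B, 12:-C
Rule 3 (four of five consecutive points beyond the same 1σ limit) is satisfied at point 5.

rule 3 at point 5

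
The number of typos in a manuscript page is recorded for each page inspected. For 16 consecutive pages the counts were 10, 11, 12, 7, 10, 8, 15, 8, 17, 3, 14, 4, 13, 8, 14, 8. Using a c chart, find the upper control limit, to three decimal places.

19.671

c̄ = (10 + 11 + 12 + 7 + 10 + 8 + 15 + 8 + 17 + 3 + 14 + 4 + 13 + 8 + 14 + 8) / 16 = 162 / 16 = 10.1250
UCL = c̄ + 3√c̄ = 10.1250 + 3 × √10.1250 = 10.1250 + 3 × 3.1820 = 19.6709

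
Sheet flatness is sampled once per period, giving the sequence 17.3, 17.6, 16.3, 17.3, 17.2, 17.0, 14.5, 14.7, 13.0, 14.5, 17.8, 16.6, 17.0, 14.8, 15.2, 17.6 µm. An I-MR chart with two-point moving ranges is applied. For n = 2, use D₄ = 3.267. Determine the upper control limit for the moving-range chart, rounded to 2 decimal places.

4.07

Moving ranges: 0.3, 1.3, 1.0, 0.1, 0.2, 2.5, 0.2, 1.7, 1.5, 3.3, 1.2, 0.4, 2.2, 0.4, 2.4; M̄R̄ = 18.7000 / 15 = 1.2467
UCL_MR = D₄·M̄R̄ = 3.267 × 1.2467 = 4.0729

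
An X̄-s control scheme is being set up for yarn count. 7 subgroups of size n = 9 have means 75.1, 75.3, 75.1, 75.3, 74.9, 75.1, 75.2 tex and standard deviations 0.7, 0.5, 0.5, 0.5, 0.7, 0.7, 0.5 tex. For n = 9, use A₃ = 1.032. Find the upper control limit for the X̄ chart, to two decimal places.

75.75

X̄̄ = (75.1 + 75.3 + 75.1 + 75.3 + 74.9 + 75.1 + 75.2) / 7 = 75.1429
s̄ = (0.7 + 0.5 + 0.5 + 0.5 + 0.7 + 0.7 + 0.5) / 7 = 0.5857
UCL = X̄̄ + A₃·s̄ = 75.1429 + 1.032 × 0.5857 = 75.7473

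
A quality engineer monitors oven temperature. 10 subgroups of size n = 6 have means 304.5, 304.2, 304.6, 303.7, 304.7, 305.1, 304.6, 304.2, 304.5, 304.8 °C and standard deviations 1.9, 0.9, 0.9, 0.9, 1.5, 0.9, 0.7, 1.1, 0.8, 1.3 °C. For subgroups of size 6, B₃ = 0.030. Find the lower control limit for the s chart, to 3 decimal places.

0.033

s̄ = (1.9 + 0.9 + 0.9 + 0.9 + 1.5 + 0.9 + 0.7 + 1.1 + 0.8 + 1.3) / 10 = 1.0900
LCL_s = B₃·s̄ = 0.030 × 1.0900 = 0.0327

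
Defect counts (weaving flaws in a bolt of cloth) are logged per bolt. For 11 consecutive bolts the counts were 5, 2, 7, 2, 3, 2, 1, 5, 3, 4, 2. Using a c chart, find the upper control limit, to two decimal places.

8.70

c̄ = (5 + 2 + 7 + 2 + 3 + 2 + 1 + 5 + 3 + 4 + 2) / 11 = 36 / 11 = 3.2727
UCL = c̄ + 3√c̄ = 3.2727 + 3 × √3.2727 = 3.2727 + 3 × 1.8091 = 8.6999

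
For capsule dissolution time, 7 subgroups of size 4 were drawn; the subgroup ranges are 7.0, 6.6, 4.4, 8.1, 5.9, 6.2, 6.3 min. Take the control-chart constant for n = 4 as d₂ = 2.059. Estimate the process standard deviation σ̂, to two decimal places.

3.09

R̄ = (7.0 + 6.6 + 4.4 + 8.1 + 5.9 + 6.2 + 6.3) / 7 = 6.3571
σ̂ = R̄ / d₂ = 6.3571 / 2.059 = 3.0875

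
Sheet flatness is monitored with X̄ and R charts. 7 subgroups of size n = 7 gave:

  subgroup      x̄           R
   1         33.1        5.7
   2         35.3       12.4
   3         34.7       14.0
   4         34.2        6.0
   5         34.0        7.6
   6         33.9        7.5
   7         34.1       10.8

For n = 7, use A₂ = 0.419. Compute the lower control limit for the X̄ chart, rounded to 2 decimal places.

X̄̄ = (33.1 + 35.3 + 34.7 + 34.2 + 34.0 + 33.9 + 34.1) / 7 = 239.3000 / 7 = 34.1857
R̄ = (5.7 + 12.4 + 14.0 + 6.0 + 7.6 + 7.5 + 10.8) / 7 = 64.0000 / 7 = 9.1429
LCL = X̄̄ − A₂·R̄ = 34.1857 − 0.419 × 9.1429 = 30.3549

30.35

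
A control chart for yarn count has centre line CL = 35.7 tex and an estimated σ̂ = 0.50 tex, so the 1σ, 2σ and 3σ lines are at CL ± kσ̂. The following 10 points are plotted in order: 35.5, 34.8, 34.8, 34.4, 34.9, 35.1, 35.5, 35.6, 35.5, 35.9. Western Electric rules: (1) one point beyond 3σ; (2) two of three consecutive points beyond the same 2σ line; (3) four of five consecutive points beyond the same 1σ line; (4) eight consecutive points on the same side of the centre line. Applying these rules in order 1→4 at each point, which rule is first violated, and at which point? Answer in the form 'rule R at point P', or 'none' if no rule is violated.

Zone of each point (C = within 1σ̂, B = 1σ̂–2σ̂, A = 2σ̂–3σ̂, * = beyond 3σ̂; sign = side of CL): 1:-C, 2:-B, 3:-B, 4:-A, 5:-B, 6:-B, 7:-C, 8:-C, 9:-C, 10:+C
Rule 3 (four of five consecutive points beyond the same 1σ limit) is satisfied at point 5.

rule 3 at point 5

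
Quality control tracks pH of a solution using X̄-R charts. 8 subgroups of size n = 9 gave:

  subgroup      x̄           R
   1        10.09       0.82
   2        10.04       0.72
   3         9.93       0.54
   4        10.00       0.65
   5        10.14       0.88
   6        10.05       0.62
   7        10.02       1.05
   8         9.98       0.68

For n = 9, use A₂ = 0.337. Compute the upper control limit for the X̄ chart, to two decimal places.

10.28

X̄̄ = (10.09 + 10.04 + 9.93 + 10.00 + 10.14 + 10.05 + 10.02 + 9.98) / 8 = 80.2500 / 8 = 10.0312
R̄ = (0.82 + 0.72 + 0.54 + 0.65 + 0.88 + 0.62 + 1.05 + 0.68) / 8 = 5.9600 / 8 = 0.7450
UCL = X̄̄ + A₂·R̄ = 10.0312 + 0.337 × 0.7450 = 10.2823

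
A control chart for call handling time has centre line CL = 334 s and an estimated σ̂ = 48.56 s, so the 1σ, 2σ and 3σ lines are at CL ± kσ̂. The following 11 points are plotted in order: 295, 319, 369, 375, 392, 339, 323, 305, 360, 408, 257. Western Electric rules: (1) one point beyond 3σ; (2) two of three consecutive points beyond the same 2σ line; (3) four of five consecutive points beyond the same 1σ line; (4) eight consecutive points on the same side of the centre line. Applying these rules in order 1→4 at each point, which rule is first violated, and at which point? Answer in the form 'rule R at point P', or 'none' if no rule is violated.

Zone of each point (C = within 1σ̂, B = 1σ̂–2σ̂, A = 2σ̂–3σ̂, * = beyond 3σ̂; sign = side of CL): 1:-C, 2:-C, 3:+C, 4:+C, 5:+B, 6:+C, 7:-C, 8:-C, 9:+C, 10:+B, 11:-B
No rule fires across all 11 points.

none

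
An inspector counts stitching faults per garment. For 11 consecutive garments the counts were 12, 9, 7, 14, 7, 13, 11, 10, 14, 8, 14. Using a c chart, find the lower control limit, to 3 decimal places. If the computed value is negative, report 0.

0.951

c̄ = (12 + 9 + 7 + 14 + 7 + 13 + 11 + 10 + 14 + 8 + 14) / 11 = 119 / 11 = 10.8182
LCL = c̄ − 3√c̄ = 10.8182 − 3 × 3.2891 = 0.9509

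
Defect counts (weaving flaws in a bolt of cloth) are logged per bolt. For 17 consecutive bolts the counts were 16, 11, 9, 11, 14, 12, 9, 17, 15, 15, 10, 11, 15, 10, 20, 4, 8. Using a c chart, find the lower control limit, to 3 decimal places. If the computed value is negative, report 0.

c̄ = (16 + 11 + 9 + 11 + 14 + 12 + 9 + 17 + 15 + 15 + 10 + 11 + 15 + 10 + 20 + 4 + 8) / 17 = 207 / 17 = 12.1765
LCL = c̄ − 3√c̄ = 12.1765 − 3 × 3.4895 = 1.7080

1.708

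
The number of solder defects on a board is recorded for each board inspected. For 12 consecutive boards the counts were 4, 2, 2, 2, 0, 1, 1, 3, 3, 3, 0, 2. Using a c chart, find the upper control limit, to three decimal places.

c̄ = (4 + 2 + 2 + 2 + 0 + 1 + 1 + 3 + 3 + 3 + 0 + 2) / 12 = 23 / 12 = 1.9167
UCL = c̄ + 3√c̄ = 1.9167 + 3 × √1.9167 = 1.9167 + 3 × 1.3844 = 6.0700

6.070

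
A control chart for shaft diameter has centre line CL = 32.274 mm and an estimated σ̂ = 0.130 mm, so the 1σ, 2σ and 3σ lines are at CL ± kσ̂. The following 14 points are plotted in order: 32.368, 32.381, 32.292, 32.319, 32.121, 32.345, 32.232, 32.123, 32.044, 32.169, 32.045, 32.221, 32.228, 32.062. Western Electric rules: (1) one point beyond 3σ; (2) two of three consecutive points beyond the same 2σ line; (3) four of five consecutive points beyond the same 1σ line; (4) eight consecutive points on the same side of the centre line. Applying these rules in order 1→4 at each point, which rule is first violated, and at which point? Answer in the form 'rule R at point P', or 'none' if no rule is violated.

rule 4 at point 14

Zone of each point (C = within 1σ̂, B = 1σ̂–2σ̂, A = 2σ̂–3σ̂, * = beyond 3σ̂; sign = side of CL): 1:+C, 2:+C, 3:+C, 4:+C, 5:-B, 6:+C, 7:-C, 8:-B, 9:-B, 10:-C, 11:-B, 12:-C, 13:-C, 14:-B
Rule 4 (eight consecutive points on the same side of the centre line) is satisfied at point 14.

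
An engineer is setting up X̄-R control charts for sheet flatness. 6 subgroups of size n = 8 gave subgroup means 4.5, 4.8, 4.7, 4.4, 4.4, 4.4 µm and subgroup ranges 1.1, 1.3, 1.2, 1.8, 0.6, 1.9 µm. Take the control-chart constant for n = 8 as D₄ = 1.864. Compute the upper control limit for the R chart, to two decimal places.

R̄ = (1.1 + 1.3 + 1.2 + 1.8 + 0.6 + 1.9) / 6 = 7.9000 / 6 = 1.3167
UCL_R = D₄·R̄ = 1.864 × 1.3167 = 2.4543

2.45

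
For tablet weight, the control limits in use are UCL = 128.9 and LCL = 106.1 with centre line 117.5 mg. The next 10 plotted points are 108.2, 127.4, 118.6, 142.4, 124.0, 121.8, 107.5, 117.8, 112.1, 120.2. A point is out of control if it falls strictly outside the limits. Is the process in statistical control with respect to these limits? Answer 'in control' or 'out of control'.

out of control

Compare each point to [106.1, 128.9]: sample 4 = 142.4 > UCL.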